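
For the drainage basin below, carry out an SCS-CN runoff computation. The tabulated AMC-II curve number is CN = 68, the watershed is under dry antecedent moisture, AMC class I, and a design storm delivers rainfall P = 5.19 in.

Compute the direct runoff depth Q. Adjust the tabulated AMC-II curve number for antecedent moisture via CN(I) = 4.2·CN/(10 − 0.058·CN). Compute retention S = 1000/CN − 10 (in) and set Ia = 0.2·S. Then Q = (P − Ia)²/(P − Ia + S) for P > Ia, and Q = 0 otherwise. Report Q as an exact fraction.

Q = 11084510089/18038603100 in ≈ 0.614 in

CN(I) from CN(II)=68: (4.2·68)/(10 − 0.058·68) = 35700/757 ≈ 47.160
S = 1000/(35700/757) − 10 = 4000/357 in ≈ 11.204 in
Ia = 0.2·(4000/357) = 800/357 in ≈ 2.241 in
P − Ia = 5.190 − 2.241 = 105283/35700 ≈ 2.949 in (> 0, runoff occurs)
Q: (105283/35700)² ÷ (505283/35700) = 11084510089/18038603100 in (≈ 0.614 in)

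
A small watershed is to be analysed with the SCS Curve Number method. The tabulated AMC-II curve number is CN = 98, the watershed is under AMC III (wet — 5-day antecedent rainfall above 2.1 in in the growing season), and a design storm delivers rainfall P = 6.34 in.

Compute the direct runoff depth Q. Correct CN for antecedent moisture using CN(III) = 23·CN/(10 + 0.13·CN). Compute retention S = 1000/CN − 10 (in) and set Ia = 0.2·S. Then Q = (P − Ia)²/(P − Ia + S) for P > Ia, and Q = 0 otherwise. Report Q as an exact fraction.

Adjust CN=98 to AMC III: 23·98/(10 + 0.13·98) → 2254 ÷ (1137/50) = 112700/1137 ≈ 99.120
Max retention: S = 1000/(112700/1137) − 10 = 100/1127 in (≈ 0.089 in)
Ia = 0.2S: 0.2·0.089 = 0.018 in (exactly 20/1127)
Excess rainfall: 6.340 − 0.018 = 6.322 in; P > Ia so Q > 0
Q: (356259/56350)² ÷ (361259/56350) = 126920475081/20356944650 in (≈ 6.235 in)

Q = 126920475081/20356944650 in ≈ 6.235 in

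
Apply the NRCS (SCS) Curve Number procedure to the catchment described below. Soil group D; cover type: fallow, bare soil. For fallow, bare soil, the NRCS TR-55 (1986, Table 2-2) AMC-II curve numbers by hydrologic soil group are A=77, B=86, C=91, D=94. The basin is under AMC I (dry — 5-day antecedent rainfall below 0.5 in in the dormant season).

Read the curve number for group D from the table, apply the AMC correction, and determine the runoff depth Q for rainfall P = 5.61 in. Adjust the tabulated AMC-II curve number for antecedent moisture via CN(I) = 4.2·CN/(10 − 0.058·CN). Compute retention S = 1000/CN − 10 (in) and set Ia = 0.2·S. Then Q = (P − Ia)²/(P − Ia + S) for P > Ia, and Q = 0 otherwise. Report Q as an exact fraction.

NRCS table: fallow, bare soil, soil group D → CN(II) = 94
Adjust CN=94 to AMC I: 4.2·94/(10 − 0.058·94) → (1974/5) ÷ (1137/250) = 32900/379 ≈ 86.807
Retention S: 1000/CN − 10 with CN=86.807 → S = 500/329 ≈ 1.520 in
Ia = 0.2S: 0.2·1.520 = 0.304 in (exactly 100/329)
Since P=5.610 > Ia=0.304: effective rainfall P−Ia = 174569/32900 in
Q: (174569/32900)² ÷ (224569/32900) = 30474335761/7388320100 in (≈ 4.125 in)

Q = 30474335761/7388320100 in ≈ 4.125 in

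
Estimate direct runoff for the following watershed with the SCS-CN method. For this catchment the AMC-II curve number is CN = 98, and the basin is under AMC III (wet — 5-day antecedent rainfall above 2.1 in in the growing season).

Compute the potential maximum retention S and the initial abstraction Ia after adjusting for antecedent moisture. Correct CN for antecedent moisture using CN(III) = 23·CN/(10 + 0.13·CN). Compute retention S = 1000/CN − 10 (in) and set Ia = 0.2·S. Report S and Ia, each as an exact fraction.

S = 100/1127 in ≈ 0.089 in; Ia = 20/1127 in ≈ 0.018 in

CN(III) from CN(II)=98: (23·98)/(10 + 0.13·98) = 112700/1137 ≈ 99.120
S = 1000/(112700/1137) − 10 = 100/1127 in ≈ 0.089 in
Ia = 0.2S: 0.2·0.089 = 0.018 in (exactly 20/1127)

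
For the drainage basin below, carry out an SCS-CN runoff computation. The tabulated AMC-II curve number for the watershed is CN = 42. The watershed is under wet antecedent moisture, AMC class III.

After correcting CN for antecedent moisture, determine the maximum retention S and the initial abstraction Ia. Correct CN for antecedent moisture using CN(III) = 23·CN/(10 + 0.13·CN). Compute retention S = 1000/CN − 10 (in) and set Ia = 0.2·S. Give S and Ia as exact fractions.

Wet (AMC III): CN(III) = 23·42/(10 + 0.13·42) = 966/(773/50) = 48300/773 ≈ 62.484
Retention S: 1000/CN − 10 with CN=62.484 → S = 2900/483 ≈ 6.004 in
Initial abstraction Ia = S/5 = (2900/483)/5 = 580/483 ≈ 1.201 in

S = 2900/483 in ≈ 6.004 in; Ia = 580/483 in ≈ 1.201 in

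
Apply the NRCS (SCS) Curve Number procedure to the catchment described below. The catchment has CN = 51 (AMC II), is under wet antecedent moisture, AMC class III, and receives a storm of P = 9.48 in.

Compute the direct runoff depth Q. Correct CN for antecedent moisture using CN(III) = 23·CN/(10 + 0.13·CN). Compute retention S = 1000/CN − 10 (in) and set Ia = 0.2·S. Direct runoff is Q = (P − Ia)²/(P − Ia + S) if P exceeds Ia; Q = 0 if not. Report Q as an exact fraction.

Q = 64262757001/11026229325 in ≈ 5.828 in

CN(III) from CN(II)=51: (23·51)/(10 + 0.13·51) = 117300/1663 ≈ 70.535
S = 1000/(117300/1663) − 10 = 4900/1173 in ≈ 4.177 in
Initial abstraction Ia = S/5 = (4900/1173)/5 = 980/1173 ≈ 0.835 in
Since P=9.480 > Ia=0.835: effective rainfall P−Ia = 253501/29325 in
Q: (253501/29325)² ÷ (376001/29325) = 64262757001/11026229325 in (≈ 5.828 in)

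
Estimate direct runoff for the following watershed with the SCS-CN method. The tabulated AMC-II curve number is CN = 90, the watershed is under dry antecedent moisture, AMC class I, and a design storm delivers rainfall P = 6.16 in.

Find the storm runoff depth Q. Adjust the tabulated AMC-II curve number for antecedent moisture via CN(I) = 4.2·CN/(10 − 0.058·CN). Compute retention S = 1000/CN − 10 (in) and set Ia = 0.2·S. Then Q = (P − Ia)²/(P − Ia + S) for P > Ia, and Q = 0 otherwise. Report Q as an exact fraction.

Q = 353939618/92387925 in ≈ 3.831 in

Adjust CN=90 to AMC I: 4.2·90/(10 − 0.058·90) → 378 ÷ (239/50) = 18900/239 ≈ 79.079
S = 1000/(18900/239) − 10 = 500/189 in ≈ 2.646 in
Ia = 0.2S: 0.2·2.646 = 0.529 in (exactly 100/189)
Since P=6.160 > Ia=0.529: effective rainfall P−Ia = 26606/4725 in
Runoff Q = (P−Ia)²/(P−Ia+S) = (5.631)²/(5.631+2.646) = 353939618/92387925 ≈ 3.831 in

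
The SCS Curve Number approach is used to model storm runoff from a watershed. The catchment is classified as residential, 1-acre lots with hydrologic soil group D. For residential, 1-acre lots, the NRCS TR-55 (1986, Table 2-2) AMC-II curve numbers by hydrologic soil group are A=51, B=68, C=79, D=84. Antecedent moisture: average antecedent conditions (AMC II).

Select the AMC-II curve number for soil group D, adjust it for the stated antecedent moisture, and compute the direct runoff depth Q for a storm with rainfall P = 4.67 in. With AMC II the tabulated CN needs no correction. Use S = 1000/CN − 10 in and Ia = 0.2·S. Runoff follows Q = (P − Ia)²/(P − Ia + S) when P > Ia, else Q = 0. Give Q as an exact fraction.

NRCS table: residential, 1-acre lots, soil group D → CN(II) = 84
CN(II) = 84; AMC II needs no correction.
Retention S: 1000/CN − 10 with CN=84.000 → S = 40/21 ≈ 1.905 in
Ia = 0.2·(40/21) = 8/21 in ≈ 0.381 in
Since P=4.670 > Ia=0.381: effective rainfall P−Ia = 9007/2100 in
Q = (9007/2100)²/((9007/2100) + 40/21) = (81126049/4410000)/(13007/2100) = 81126049/27314700 in ≈ 2.970 in

Q = 81126049/27314700 in ≈ 2.970 in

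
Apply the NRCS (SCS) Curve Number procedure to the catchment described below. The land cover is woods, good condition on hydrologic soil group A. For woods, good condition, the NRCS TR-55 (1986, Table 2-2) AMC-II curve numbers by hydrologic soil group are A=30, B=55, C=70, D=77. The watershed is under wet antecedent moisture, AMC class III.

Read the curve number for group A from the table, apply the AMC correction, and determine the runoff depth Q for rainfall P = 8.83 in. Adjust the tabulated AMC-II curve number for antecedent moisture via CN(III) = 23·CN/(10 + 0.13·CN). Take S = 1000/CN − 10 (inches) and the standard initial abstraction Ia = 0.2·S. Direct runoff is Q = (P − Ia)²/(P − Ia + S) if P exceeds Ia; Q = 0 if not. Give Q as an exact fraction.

NRCS table: woods, good condition, soil group A → CN(II) = 30
CN(III) from CN(II)=30: (23·30)/(10 + 0.13·30) = 6900/139 ≈ 49.640
Retention S: 1000/CN − 10 with CN=49.640 → S = 700/69 ≈ 10.145 in
Ia = 0.2·(700/69) = 140/69 in ≈ 2.029 in
P − Ia = 8.830 − 2.029 = 46927/6900 ≈ 6.801 in (> 0, runoff occurs)
Q: (46927/6900)² ÷ (116927/6900) = 2202143329/806796300 in (≈ 2.729 in)

Q = 2202143329/806796300 in ≈ 2.729 in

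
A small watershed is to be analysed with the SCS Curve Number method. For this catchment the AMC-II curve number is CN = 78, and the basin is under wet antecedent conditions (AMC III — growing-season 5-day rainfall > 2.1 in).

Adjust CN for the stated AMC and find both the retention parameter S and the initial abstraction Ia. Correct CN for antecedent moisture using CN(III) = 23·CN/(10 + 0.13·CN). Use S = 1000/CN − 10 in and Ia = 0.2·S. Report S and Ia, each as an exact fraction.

S = 1100/897 in ≈ 1.226 in; Ia = 220/897 in ≈ 0.245 in

Wet (AMC III): CN(III) = 23·78/(10 + 0.13·78) = 1794/(1007/50) = 89700/1007 ≈ 89.076
S = 1000/(89700/1007) − 10 = 1100/897 in ≈ 1.226 in
Initial abstraction Ia = S/5 = (1100/897)/5 = 220/897 ≈ 0.245 in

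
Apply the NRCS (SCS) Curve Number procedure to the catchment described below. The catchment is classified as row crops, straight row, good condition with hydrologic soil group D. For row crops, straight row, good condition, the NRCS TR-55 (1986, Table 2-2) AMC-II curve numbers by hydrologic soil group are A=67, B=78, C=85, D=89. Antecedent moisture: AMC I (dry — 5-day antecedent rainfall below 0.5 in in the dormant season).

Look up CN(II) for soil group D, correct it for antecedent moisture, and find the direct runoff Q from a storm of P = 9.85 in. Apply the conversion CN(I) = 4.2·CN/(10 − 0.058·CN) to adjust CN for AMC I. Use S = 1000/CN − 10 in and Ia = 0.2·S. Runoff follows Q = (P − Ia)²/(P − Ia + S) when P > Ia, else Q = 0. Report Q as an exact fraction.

NRCS table: row crops, straight row, good condition, soil group D → CN(II) = 89
Adjust CN=89 to AMC I: 4.2·89/(10 − 0.058·89) → (1869/5) ÷ (2419/500) = 186900/2419 ≈ 77.263
S = 1000/(186900/2419) − 10 = 5500/1869 in ≈ 2.943 in
Ia = 0.2·(5500/1869) = 1100/1869 in ≈ 0.589 in
Since P=9.850 > Ia=0.589: effective rainfall P−Ia = 346193/37380 in
Q: (346193/37380)² ÷ (456193/37380) = 119849593249/17052494340 in (≈ 7.028 in)

Q = 119849593249/17052494340 in ≈ 7.028 in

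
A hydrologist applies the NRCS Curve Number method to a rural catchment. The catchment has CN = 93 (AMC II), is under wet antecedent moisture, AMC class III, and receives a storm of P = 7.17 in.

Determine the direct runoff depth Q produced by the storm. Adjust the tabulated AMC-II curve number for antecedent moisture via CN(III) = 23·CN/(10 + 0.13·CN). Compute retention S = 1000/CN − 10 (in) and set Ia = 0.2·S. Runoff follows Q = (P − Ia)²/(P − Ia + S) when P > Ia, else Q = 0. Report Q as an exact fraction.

CN(III) from CN(II)=93: (23·93)/(10 + 0.13·93) = 213900/2209 ≈ 96.831
S = 1000/(213900/2209) − 10 = 700/2139 in ≈ 0.327 in
Initial abstraction Ia = S/5 = (700/2139)/5 = 140/2139 ≈ 0.065 in
Excess rainfall: 7.170 − 0.065 = 7.105 in; P > Ia so Q > 0
Runoff Q = (P−Ia)²/(P−Ia+S) = (7.105)²/(7.105+0.327) = 2309375633569/340028915700 ≈ 6.792 in

Q = 2309375633569/340028915700 in ≈ 6.792 in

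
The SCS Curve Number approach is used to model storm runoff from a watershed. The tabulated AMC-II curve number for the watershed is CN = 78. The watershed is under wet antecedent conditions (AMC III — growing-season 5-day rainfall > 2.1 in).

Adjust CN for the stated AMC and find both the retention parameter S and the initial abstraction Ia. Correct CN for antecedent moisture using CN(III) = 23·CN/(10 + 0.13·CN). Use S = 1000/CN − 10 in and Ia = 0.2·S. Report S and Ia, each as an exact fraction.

S = 1100/897 in ≈ 1.226 in; Ia = 220/897 in ≈ 0.245 in

Adjust CN=78 to AMC III: 23·78/(10 + 0.13·78) → 1794 ÷ (1007/50) = 89700/1007 ≈ 89.076
Retention S: 1000/CN − 10 with CN=89.076 → S = 1100/897 ≈ 1.226 in
Initial abstraction Ia = S/5 = (1100/897)/5 = 220/897 ≈ 0.245 in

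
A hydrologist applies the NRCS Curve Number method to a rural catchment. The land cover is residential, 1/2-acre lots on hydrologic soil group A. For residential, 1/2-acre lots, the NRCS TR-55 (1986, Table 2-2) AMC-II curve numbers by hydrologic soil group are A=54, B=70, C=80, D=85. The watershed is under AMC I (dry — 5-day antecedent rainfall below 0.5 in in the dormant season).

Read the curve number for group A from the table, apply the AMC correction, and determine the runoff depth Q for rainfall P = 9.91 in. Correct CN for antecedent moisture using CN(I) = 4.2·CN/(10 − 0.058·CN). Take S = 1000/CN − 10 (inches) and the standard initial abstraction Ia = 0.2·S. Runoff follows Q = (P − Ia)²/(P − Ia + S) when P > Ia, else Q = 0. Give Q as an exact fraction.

NRCS table: residential, 1/2-acre lots, soil group A → CN(II) = 54
Dry (AMC I): CN(I) = 4.2·54/(10 − 0.058·54) = (1134/5)/(1717/250) = 56700/1717 ≈ 33.023
Retention S: 1000/CN − 10 with CN=33.023 → S = 11500/567 ≈ 20.282 in
Initial abstraction Ia = S/5 = (11500/567)/5 = 2300/567 ≈ 4.056 in
P − Ia = 9.910 − 4.056 = 331897/56700 ≈ 5.854 in (> 0, runoff occurs)
Q: (331897/56700)² ÷ (1481897/56700) = 110155618609/84023559900 in (≈ 1.311 in)

Q = 110155618609/84023559900 in ≈ 1.311 in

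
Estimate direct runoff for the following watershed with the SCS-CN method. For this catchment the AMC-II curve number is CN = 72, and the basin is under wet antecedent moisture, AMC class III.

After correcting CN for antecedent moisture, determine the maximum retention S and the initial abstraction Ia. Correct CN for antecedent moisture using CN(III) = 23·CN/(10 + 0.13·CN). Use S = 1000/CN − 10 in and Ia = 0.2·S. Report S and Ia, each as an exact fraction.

S = 350/207 in ≈ 1.691 in; Ia = 70/207 in ≈ 0.338 in

Adjust CN=72 to AMC III: 23·72/(10 + 0.13·72) → 1656 ÷ (484/25) = 10350/121 ≈ 85.537
Max retention: S = 1000/(10350/121) − 10 = 350/207 in (≈ 1.691 in)
Ia = 0.2S: 0.2·1.691 = 0.338 in (exactly 70/207)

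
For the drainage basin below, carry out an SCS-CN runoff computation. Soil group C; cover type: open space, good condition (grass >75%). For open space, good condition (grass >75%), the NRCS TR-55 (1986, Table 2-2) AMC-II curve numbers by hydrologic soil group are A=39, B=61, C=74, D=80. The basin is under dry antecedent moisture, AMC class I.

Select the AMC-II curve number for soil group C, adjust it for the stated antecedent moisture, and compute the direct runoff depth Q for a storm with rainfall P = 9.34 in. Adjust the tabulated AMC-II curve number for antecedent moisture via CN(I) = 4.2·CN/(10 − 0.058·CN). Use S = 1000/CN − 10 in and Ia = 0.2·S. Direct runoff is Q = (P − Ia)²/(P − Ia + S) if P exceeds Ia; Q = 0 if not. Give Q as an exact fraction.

NRCS table: open space, good condition (grass >75%), soil group C → CN(II) = 74
Adjust CN=74 to AMC I: 4.2·74/(10 − 0.058·74) → (1554/5) ÷ (1427/250) = 77700/1427 ≈ 54.450
Retention S: 1000/CN − 10 with CN=54.450 → S = 6500/777 ≈ 8.366 in
Ia = 0.2·(6500/777) = 1300/777 in ≈ 1.673 in
P − Ia = 9.340 − 1.673 = 297859/38850 ≈ 7.667 in (> 0, runoff occurs)
Q = (297859/38850)²/((297859/38850) + 6500/777) = (88719983881/1509322500)/(622859/38850) = 88719983881/24198072150 in ≈ 3.666 in

Q = 88719983881/24198072150 in ≈ 3.666 in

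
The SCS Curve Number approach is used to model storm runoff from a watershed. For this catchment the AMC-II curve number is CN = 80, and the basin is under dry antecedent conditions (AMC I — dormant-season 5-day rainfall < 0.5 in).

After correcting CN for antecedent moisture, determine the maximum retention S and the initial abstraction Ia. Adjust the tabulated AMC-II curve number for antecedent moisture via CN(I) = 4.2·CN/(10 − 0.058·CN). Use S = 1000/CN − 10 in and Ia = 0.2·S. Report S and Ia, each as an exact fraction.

CN(I) from CN(II)=80: (4.2·80)/(10 − 0.058·80) = 4200/67 ≈ 62.687
S = 1000/(4200/67) − 10 = 125/21 in ≈ 5.952 in
Ia = 0.2S: 0.2·5.952 = 1.190 in (exactly 25/21)

S = 125/21 in ≈ 5.952 in; Ia = 25/21 in ≈ 1.190 in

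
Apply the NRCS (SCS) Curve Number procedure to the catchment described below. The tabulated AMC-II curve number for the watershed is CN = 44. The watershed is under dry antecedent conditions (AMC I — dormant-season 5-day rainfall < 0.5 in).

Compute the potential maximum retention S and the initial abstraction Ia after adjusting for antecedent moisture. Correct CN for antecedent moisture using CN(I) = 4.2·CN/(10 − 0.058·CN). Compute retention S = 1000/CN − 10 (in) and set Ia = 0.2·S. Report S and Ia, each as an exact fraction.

CN(I) from CN(II)=44: (4.2·44)/(10 − 0.058·44) = 3300/133 ≈ 24.812
Retention S: 1000/CN − 10 with CN=24.812 → S = 1000/33 ≈ 30.303 in
Ia = 0.2·(1000/33) = 200/33 in ≈ 6.061 in

S = 1000/33 in ≈ 30.303 in; Ia = 200/33 in ≈ 6.061 in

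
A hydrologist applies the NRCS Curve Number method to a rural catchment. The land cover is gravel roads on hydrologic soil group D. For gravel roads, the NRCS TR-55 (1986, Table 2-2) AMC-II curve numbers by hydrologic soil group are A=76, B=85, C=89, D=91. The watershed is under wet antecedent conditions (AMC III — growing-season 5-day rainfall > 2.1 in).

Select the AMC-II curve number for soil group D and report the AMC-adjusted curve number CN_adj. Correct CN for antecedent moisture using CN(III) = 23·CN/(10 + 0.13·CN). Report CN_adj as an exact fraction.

NRCS table: gravel roads, soil group D → CN(II) = 91
Wet (AMC III): CN(III) = 23·91/(10 + 0.13·91) = 2093/(2183/100) = 209300/2183 ≈ 95.877

CN_adj = 209300/2183 ≈ 95.877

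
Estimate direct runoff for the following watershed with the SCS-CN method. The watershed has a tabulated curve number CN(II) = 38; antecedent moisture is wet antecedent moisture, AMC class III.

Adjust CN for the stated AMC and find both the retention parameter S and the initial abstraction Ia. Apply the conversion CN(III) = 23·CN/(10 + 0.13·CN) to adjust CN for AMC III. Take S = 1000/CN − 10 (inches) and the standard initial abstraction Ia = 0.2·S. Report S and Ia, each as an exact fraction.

S = 3100/437 in ≈ 7.094 in; Ia = 620/437 in ≈ 1.419 in

Adjust CN=38 to AMC III: 23·38/(10 + 0.13·38) → 874 ÷ (747/50) = 43700/747 ≈ 58.501
S = 1000/(43700/747) − 10 = 3100/437 in ≈ 7.094 in
Ia = 0.2·(3100/437) = 620/437 in ≈ 1.419 in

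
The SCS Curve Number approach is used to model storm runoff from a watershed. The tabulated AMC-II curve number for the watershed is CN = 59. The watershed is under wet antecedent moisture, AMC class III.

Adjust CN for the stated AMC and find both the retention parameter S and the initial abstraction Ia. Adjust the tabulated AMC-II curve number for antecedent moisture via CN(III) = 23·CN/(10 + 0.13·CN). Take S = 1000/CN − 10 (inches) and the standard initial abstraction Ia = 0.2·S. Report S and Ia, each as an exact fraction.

CN(III) from CN(II)=59: (23·59)/(10 + 0.13·59) = 135700/1767 ≈ 76.797
S = 1000/(135700/1767) − 10 = 4100/1357 in ≈ 3.021 in
Initial abstraction Ia = S/5 = (4100/1357)/5 = 820/1357 ≈ 0.604 in

S = 4100/1357 in ≈ 3.021 in; Ia = 820/1357 in ≈ 0.604 in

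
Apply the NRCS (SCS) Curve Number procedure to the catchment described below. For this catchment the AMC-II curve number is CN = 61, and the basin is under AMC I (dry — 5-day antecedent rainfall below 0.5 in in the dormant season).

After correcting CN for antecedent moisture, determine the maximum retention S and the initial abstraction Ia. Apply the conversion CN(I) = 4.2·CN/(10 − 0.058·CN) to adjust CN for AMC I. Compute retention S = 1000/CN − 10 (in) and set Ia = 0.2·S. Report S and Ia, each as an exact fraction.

Dry (AMC I): CN(I) = 4.2·61/(10 − 0.058·61) = (1281/5)/(3231/500) = 42700/1077 ≈ 39.647
S = 1000/(42700/1077) − 10 = 6500/427 in ≈ 15.222 in
Initial abstraction Ia = S/5 = (6500/427)/5 = 1300/427 ≈ 3.044 in

S = 6500/427 in ≈ 15.222 in; Ia = 1300/427 in ≈ 3.044 in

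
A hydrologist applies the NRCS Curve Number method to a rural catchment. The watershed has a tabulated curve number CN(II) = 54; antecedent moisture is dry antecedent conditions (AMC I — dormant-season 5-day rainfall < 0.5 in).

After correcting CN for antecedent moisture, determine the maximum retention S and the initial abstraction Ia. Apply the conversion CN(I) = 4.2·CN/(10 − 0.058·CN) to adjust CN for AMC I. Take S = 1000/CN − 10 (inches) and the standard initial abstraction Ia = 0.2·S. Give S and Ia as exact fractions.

S = 11500/567 in ≈ 20.282 in; Ia = 2300/567 in ≈ 4.056 in

Dry (AMC I): CN(I) = 4.2·54/(10 − 0.058·54) = (1134/5)/(1717/250) = 56700/1717 ≈ 33.023
S = 1000/(56700/1717) − 10 = 11500/567 in ≈ 20.282 in
Ia = 0.2·(11500/567) = 2300/567 in ≈ 4.056 in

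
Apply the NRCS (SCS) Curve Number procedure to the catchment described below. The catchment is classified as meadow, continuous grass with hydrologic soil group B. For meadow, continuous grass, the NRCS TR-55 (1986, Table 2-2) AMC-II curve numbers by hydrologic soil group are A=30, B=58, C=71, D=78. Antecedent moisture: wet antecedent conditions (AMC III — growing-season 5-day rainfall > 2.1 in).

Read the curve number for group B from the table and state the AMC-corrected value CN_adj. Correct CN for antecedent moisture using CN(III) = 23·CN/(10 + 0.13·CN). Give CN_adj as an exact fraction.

NRCS table: meadow, continuous grass, soil group B → CN(II) = 58
Wet (AMC III): CN(III) = 23·58/(10 + 0.13·58) = 1334/(877/50) = 66700/877 ≈ 76.055

CN_adj = 66700/877 ≈ 76.055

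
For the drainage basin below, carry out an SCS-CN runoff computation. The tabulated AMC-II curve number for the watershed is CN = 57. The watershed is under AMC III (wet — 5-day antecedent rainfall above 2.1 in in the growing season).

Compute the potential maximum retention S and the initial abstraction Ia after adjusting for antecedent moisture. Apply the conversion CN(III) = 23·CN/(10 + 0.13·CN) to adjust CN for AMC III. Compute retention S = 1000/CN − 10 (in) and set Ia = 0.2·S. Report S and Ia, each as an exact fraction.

S = 4300/1311 in ≈ 3.280 in; Ia = 860/1311 in ≈ 0.656 in

Adjust CN=57 to AMC III: 23·57/(10 + 0.13·57) → 1311 ÷ (1741/100) = 131100/1741 ≈ 75.302
S = 1000/(131100/1741) − 10 = 4300/1311 in ≈ 3.280 in
Ia = 0.2S: 0.2·3.280 = 0.656 in (exactly 860/1311)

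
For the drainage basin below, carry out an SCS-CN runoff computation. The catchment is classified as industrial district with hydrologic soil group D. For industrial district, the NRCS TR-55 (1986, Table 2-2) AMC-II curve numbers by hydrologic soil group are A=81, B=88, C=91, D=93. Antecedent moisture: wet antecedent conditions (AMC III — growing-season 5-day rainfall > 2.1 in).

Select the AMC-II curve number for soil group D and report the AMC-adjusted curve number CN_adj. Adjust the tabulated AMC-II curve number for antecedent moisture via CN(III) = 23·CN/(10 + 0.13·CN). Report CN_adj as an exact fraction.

NRCS table: industrial district, soil group D → CN(II) = 93
Wet (AMC III): CN(III) = 23·93/(10 + 0.13·93) = 2139/(2209/100) = 213900/2209 ≈ 96.831

CN_adj = 213900/2209 ≈ 96.831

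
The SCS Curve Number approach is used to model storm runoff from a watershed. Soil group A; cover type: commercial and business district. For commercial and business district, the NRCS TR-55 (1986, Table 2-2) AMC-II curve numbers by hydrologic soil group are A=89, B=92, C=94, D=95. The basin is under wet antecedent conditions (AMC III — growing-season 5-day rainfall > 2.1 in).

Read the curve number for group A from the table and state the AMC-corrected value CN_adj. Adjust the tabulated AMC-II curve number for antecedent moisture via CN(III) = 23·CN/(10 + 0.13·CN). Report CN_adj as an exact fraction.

NRCS table: commercial and business district, soil group A → CN(II) = 89
Wet (AMC III): CN(III) = 23·89/(10 + 0.13·89) = 2047/(2157/100) = 204700/2157 ≈ 94.900

CN_adj = 204700/2157 ≈ 94.900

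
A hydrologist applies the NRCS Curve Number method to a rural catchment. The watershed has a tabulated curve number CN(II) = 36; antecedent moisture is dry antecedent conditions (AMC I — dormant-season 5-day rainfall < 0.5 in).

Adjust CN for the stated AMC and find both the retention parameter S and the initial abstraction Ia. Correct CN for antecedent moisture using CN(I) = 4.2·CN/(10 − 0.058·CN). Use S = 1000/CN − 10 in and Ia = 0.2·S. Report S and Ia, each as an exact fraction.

Dry (AMC I): CN(I) = 4.2·36/(10 − 0.058·36) = (756/5)/(989/125) = 18900/989 ≈ 19.110
Retention S: 1000/CN − 10 with CN=19.110 → S = 8000/189 ≈ 42.328 in
Ia = 0.2S: 0.2·42.328 = 8.466 in (exactly 1600/189)

S = 8000/189 in ≈ 42.328 in; Ia = 1600/189 in ≈ 8.466 in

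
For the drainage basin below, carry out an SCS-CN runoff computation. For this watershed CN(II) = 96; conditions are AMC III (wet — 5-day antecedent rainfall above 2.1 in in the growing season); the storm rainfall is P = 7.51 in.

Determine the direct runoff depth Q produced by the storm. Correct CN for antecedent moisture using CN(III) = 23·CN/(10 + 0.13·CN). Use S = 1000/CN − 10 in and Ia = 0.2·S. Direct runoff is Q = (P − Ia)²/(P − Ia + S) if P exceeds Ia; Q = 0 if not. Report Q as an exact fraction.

Q = 2659361761/364451100 in ≈ 7.297 in

Adjust CN=96 to AMC III: 23·96/(10 + 0.13·96) → 2208 ÷ (562/25) = 27600/281 ≈ 98.221
S = 1000/(27600/281) − 10 = 25/138 in ≈ 0.181 in
Ia = 0.2·(25/138) = 5/138 in ≈ 0.036 in
Excess rainfall: 7.510 − 0.036 = 7.474 in; P > Ia so Q > 0
Q: (51569/6900)² ÷ (52819/6900) = 2659361761/364451100 in (≈ 7.297 in)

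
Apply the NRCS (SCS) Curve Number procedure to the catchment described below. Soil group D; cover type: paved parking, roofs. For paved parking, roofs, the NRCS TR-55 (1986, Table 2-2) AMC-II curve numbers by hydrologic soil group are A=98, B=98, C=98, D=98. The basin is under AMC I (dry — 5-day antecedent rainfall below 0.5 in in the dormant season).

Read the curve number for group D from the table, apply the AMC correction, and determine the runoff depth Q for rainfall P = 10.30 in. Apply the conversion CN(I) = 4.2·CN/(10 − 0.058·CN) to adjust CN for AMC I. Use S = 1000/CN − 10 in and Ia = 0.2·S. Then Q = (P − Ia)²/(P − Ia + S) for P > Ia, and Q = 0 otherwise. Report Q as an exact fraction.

NRCS table: paved parking, roofs, soil group D → CN(II) = 98
CN(I) from CN(II)=98: (4.2·98)/(10 − 0.058·98) = 102900/1079 ≈ 95.366
S = 1000/(102900/1079) − 10 = 500/1029 in ≈ 0.486 in
Initial abstraction Ia = S/5 = (500/1029)/5 = 100/1029 ≈ 0.097 in
P − Ia = 10.300 − 0.097 = 104987/10290 ≈ 10.203 in (> 0, runoff occurs)
Runoff Q = (P−Ia)²/(P−Ia+S) = (10.203)²/(10.203+0.486) = 11022270169/1131766230 ≈ 9.739 in

Q = 11022270169/1131766230 in ≈ 9.739 in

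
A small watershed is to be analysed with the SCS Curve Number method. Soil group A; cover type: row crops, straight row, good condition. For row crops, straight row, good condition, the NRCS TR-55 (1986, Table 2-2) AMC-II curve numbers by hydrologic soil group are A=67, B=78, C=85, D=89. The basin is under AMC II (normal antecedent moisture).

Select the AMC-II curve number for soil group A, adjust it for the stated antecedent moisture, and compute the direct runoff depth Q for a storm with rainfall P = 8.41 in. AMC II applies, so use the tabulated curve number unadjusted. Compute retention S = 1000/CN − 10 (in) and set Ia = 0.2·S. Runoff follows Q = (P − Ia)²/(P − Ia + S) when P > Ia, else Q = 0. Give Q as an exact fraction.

Q = 2474764009/554404900 in ≈ 4.464 in

NRCS table: row crops, straight row, good condition, soil group A → CN(II) = 67
Average conditions: CN = 67 (no AMC adjustment).
Max retention: S = 1000/67 − 10 = 330/67 in (≈ 4.925 in)
Initial abstraction Ia = S/5 = (330/67)/5 = 66/67 ≈ 0.985 in
P − Ia = 8.410 − 0.985 = 49747/6700 ≈ 7.425 in (> 0, runoff occurs)
Q = (49747/6700)²/((49747/6700) + 330/67) = (2474764009/44890000)/(82747/6700) = 2474764009/554404900 in ≈ 4.464 in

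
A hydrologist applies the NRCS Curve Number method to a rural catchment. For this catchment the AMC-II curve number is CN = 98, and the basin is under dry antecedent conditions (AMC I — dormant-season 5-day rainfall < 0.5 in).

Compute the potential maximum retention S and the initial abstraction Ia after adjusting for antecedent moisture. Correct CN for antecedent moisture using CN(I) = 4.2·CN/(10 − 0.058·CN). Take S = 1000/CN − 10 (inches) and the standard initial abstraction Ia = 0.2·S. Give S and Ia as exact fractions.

CN(I) from CN(II)=98: (4.2·98)/(10 − 0.058·98) = 102900/1079 ≈ 95.366
Max retention: S = 1000/(102900/1079) − 10 = 500/1029 in (≈ 0.486 in)
Initial abstraction Ia = S/5 = (500/1029)/5 = 100/1029 ≈ 0.097 in

S = 500/1029 in ≈ 0.486 in; Ia = 100/1029 in ≈ 0.097 in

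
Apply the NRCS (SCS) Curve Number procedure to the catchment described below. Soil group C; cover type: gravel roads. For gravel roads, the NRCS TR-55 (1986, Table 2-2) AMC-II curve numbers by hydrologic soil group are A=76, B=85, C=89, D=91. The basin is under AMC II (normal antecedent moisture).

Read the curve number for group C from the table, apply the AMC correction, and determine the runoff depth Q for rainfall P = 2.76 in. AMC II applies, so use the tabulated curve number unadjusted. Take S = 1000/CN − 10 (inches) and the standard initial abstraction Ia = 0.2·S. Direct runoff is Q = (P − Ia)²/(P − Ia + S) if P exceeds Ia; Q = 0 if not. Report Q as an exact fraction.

Q = 31259281/18558725 in ≈ 1.684 in

NRCS table: gravel roads, soil group C → CN(II) = 89
AMC II — tabulated CN = 89 applies directly.
S = 1000/89 − 10 = 110/89 in ≈ 1.236 in
Initial abstraction Ia = S/5 = (110/89)/5 = 22/89 ≈ 0.247 in
Excess rainfall: 2.760 − 0.247 = 2.513 in; P > Ia so Q > 0
Q: (5591/2225)² ÷ (8341/2225) = 31259281/18558725 in (≈ 1.684 in)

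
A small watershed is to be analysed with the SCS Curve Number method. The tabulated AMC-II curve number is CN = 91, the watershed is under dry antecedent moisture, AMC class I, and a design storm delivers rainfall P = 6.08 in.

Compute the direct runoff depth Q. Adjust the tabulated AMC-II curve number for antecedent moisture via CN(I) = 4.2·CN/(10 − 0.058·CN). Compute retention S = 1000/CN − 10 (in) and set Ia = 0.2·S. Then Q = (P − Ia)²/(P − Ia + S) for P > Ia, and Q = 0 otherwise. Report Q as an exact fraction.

Q = 997347122/252459025 in ≈ 3.951 in

Adjust CN=91 to AMC I: 4.2·91/(10 − 0.058·91) → (1911/5) ÷ (2361/500) = 63700/787 ≈ 80.940
S = 1000/(63700/787) − 10 = 1500/637 in ≈ 2.355 in
Ia = 0.2S: 0.2·2.355 = 0.471 in (exactly 300/637)
Excess rainfall: 6.080 − 0.471 = 5.609 in; P > Ia so Q > 0
Q: (89324/15925)² ÷ (126824/15925) = 997347122/252459025 in (≈ 3.951 in)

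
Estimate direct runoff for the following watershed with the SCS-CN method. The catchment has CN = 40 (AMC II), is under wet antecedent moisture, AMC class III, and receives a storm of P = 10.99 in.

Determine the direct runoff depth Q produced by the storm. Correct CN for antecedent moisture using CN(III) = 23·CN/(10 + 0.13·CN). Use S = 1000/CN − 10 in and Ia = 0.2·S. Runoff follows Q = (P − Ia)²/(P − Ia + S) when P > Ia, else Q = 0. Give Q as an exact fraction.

CN(III) from CN(II)=40: (23·40)/(10 + 0.13·40) = 1150/19 ≈ 60.526
S = 1000/(1150/19) − 10 = 150/23 in ≈ 6.522 in
Ia = 0.2·(150/23) = 30/23 in ≈ 1.304 in
Excess rainfall: 10.990 − 1.304 = 9.686 in; P > Ia so Q > 0
Q: (22277/2300)² ÷ (37277/2300) = 496264729/85737100 in (≈ 5.788 in)

Q = 496264729/85737100 in ≈ 5.788 in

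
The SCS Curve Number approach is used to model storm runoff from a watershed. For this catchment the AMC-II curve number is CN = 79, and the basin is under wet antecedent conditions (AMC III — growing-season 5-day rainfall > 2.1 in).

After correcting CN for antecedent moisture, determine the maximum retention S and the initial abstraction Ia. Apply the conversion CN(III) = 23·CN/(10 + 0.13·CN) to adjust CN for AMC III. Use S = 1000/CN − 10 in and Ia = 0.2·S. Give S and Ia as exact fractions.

CN(III) from CN(II)=79: (23·79)/(10 + 0.13·79) = 181700/2027 ≈ 89.640
S = 1000/(181700/2027) − 10 = 2100/1817 in ≈ 1.156 in
Initial abstraction Ia = S/5 = (2100/1817)/5 = 420/1817 ≈ 0.231 in

S = 2100/1817 in ≈ 1.156 in; Ia = 420/1817 in ≈ 0.231 in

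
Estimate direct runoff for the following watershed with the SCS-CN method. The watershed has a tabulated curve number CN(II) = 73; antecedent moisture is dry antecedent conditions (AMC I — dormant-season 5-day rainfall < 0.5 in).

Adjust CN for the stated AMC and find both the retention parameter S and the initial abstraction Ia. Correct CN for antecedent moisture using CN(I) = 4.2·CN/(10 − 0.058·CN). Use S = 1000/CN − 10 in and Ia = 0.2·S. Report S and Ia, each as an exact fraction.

Dry (AMC I): CN(I) = 4.2·73/(10 − 0.058·73) = (1533/5)/(2883/500) = 51100/961 ≈ 53.174
Retention S: 1000/CN − 10 with CN=53.174 → S = 4500/511 ≈ 8.806 in
Initial abstraction Ia = S/5 = (4500/511)/5 = 900/511 ≈ 1.761 in

S = 4500/511 in ≈ 8.806 in; Ia = 900/511 in ≈ 1.761 in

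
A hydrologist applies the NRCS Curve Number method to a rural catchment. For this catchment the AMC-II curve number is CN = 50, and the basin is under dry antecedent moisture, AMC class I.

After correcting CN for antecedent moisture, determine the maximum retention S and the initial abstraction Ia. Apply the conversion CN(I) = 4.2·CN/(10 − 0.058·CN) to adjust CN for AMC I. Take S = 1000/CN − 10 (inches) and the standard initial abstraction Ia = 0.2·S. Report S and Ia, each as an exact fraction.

CN(I) from CN(II)=50: (4.2·50)/(10 − 0.058·50) = 2100/71 ≈ 29.577
S = 1000/(2100/71) − 10 = 500/21 in ≈ 23.810 in
Ia = 0.2S: 0.2·23.810 = 4.762 in (exactly 100/21)

S = 500/21 in ≈ 23.810 in; Ia = 100/21 in ≈ 4.762 in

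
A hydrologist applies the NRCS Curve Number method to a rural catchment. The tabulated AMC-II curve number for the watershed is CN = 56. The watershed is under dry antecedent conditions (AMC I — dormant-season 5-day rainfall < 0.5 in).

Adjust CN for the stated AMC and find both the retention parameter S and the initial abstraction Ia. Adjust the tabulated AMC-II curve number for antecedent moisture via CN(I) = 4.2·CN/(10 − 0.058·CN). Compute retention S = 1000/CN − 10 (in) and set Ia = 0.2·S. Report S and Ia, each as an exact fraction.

CN(I) from CN(II)=56: (4.2·56)/(10 − 0.058·56) = 7350/211 ≈ 34.834
S = 1000/(7350/211) − 10 = 2750/147 in ≈ 18.707 in
Ia = 0.2S: 0.2·18.707 = 3.741 in (exactly 550/147)

S = 2750/147 in ≈ 18.707 in; Ia = 550/147 in ≈ 3.741 in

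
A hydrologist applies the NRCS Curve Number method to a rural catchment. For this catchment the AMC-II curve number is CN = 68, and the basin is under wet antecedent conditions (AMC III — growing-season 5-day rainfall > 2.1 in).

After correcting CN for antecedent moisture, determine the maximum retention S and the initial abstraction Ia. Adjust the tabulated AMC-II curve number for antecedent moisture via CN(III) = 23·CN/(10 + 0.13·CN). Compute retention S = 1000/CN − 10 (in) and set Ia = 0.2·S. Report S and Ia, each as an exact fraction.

CN(III) from CN(II)=68: (23·68)/(10 + 0.13·68) = 39100/471 ≈ 83.015
Max retention: S = 1000/(39100/471) − 10 = 800/391 in (≈ 2.046 in)
Initial abstraction Ia = S/5 = (800/391)/5 = 160/391 ≈ 0.409 in

S = 800/391 in ≈ 2.046 in; Ia = 160/391 in ≈ 0.409 in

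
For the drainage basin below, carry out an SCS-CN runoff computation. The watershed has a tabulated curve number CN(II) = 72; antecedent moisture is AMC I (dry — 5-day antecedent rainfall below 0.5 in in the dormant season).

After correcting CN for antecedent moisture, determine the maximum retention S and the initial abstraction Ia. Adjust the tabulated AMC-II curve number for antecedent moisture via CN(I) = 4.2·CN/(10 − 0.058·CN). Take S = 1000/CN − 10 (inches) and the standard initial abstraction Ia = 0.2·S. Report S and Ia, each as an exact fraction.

S = 250/27 in ≈ 9.259 in; Ia = 50/27 in ≈ 1.852 in

Dry (AMC I): CN(I) = 4.2·72/(10 − 0.058·72) = (1512/5)/(728/125) = 675/13 ≈ 51.923
Max retention: S = 1000/(675/13) − 10 = 250/27 in (≈ 9.259 in)
Ia = 0.2S: 0.2·9.259 = 1.852 in (exactly 50/27)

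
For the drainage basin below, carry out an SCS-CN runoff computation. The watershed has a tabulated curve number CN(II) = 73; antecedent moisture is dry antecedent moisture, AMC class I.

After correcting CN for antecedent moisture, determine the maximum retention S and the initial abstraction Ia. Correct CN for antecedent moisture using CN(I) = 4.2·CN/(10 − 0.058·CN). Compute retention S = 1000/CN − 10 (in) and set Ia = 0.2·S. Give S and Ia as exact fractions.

S = 4500/511 in ≈ 8.806 in; Ia = 900/511 in ≈ 1.761 in

Dry (AMC I): CN(I) = 4.2·73/(10 − 0.058·73) = (1533/5)/(2883/500) = 51100/961 ≈ 53.174
Retention S: 1000/CN − 10 with CN=53.174 → S = 4500/511 ≈ 8.806 in
Ia = 0.2·(4500/511) = 900/511 in ≈ 1.761 in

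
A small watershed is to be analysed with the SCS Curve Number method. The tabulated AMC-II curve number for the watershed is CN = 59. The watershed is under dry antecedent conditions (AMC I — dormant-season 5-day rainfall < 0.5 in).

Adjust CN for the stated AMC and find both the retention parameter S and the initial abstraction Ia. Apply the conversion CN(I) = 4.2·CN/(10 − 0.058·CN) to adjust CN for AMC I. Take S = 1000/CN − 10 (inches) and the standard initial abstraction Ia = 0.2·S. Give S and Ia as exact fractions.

S = 20500/1239 in ≈ 16.546 in; Ia = 4100/1239 in ≈ 3.309 in

Adjust CN=59 to AMC I: 4.2·59/(10 − 0.058·59) → (1239/5) ÷ (3289/500) = 123900/3289 ≈ 37.671
S = 1000/(123900/3289) − 10 = 20500/1239 in ≈ 16.546 in
Ia = 0.2S: 0.2·16.546 = 3.309 in (exactly 4100/1239)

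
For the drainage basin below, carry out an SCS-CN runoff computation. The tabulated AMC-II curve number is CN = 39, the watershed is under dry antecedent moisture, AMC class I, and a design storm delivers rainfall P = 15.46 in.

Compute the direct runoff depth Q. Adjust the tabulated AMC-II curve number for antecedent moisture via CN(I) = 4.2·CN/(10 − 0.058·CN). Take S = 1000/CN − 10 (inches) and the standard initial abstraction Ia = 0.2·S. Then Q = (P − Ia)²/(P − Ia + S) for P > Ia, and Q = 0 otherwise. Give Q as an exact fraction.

Q = 107641079569/75883912650 in ≈ 1.418 in

Adjust CN=39 to AMC I: 4.2·39/(10 − 0.058·39) → (819/5) ÷ (3869/500) = 81900/3869 ≈ 21.168
Retention S: 1000/CN − 10 with CN=21.168 → S = 30500/819 ≈ 37.241 in
Ia = 0.2·(30500/819) = 6100/819 in ≈ 7.448 in
Excess rainfall: 15.460 − 7.448 = 8.012 in; P > Ia so Q > 0
Q: (328087/40950)² ÷ (1853087/40950) = 107641079569/75883912650 in (≈ 1.418 in)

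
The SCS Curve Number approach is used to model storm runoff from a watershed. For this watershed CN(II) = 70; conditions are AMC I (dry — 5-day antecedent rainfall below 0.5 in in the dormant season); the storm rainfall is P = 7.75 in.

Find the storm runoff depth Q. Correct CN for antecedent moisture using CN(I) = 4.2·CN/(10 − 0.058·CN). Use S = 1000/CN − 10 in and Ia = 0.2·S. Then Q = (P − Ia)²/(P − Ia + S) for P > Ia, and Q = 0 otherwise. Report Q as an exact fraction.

Q = 1252161/611324 in ≈ 2.048 in

Dry (AMC I): CN(I) = 4.2·70/(10 − 0.058·70) = 294/(297/50) = 4900/99 ≈ 49.495
S = 1000/(4900/99) − 10 = 500/49 in ≈ 10.204 in
Initial abstraction Ia = S/5 = (500/49)/5 = 100/49 ≈ 2.041 in
P − Ia = 7.750 − 2.041 = 1119/196 ≈ 5.709 in (> 0, runoff occurs)
Q = (1119/196)²/((1119/196) + 500/49) = (1252161/38416)/(3119/196) = 1252161/611324 in ≈ 2.048 in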